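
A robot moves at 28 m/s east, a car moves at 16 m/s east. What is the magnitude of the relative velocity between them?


Given: v_A = 28 m/s east, v_B = 16 m/s east
Both move in the same direction; relative speed = |v_A - v_B|
|28 - 16| = |12|
= 12 m/s

12 m/s


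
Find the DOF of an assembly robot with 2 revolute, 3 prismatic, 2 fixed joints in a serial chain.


Given: serial robot with 2 revolute, 3 prismatic, 2 fixed joints
DOF contribution per joint type: revolute=1, prismatic=1, spherical=3, fixed=0
DOF = 2*1 + 3*1 + 2*0
DOF = 5

5


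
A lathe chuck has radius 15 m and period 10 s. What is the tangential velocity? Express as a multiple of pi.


Given: radius r = 15 m, period T = 10 s
Using v = 2*pi*r / T
v = 2*pi*15 / 10
v = 30*pi / 10
v = 3*pi m/s

3*pi m/s


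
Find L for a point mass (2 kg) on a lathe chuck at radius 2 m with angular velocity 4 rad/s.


Given: m = 2 kg, r = 2 m, omega = 4 rad/s
For a point mass: I = m*r^2
I = 2*2^2 = 2*4 = 8
L = I*omega = 8*4
L = 32 kg*m^2/s

32 kg*m^2/s


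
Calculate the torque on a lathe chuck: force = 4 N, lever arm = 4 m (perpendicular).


Given: F = 4 N, r = 4 m, angle = 90 deg (perpendicular)
Using tau = F * r * sin(90)
sin(90) = 1
tau = 4 * 4 * 1
tau = 16 Nm

16 Nm


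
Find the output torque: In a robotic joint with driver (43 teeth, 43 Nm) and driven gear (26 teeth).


Given: N1 = 43, N2 = 26, T1 = 43 Nm
Using T2/T1 = N2/N1
T2 = T1 * N2 / N1
T2 = 43 * 26 / 43
T2 = 1118 / 43
T2 = 26 Nm

26 Nm


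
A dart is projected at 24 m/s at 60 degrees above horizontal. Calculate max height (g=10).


Given: v0 = 24 m/s, theta = 60 deg, g = 10 m/s^2
sin^2(60) = 3/4
Using H = v0^2 * sin^2(theta) / (2*g)
H = 24^2 * 3/4 / (2*10)
H = 576 * 3/4 / 20
H = 432 / 20
H = 108/5 m

108/5 m


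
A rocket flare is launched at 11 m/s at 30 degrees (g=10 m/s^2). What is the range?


Given: v0 = 11 m/s, theta = 30 deg, g = 10 m/s^2
sin(2*30) = sin(60) = sqrt(3)/2
Using R = v0^2 * sin(2*theta) / g
R = 11^2 * (sqrt(3)/2) / 10
R = 121 * sqrt(3) / 20
R = 121/20*sqrt(3) m

121/20*sqrt(3) m


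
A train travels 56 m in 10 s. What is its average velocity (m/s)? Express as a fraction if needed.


Given: distance d = 56 m, time t = 10 s
Using v = d / t
v = 56 / 10
v = 28/5 m/s

28/5 m/s


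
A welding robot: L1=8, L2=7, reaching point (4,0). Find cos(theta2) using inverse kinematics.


Given: L1 = 8, L2 = 7, target (x, y) = (4, 0)
Using cos(theta2) = (x^2 + y^2 - L1^2 - L2^2) / (2*L1*L2)
x^2 + y^2 = 4^2 + 0 = 16
L1^2 + L2^2 = 64 + 49 = 113
Numerator = 16 - 113 = -97
Denominator = 2*8*7 = 112
cos(theta2) = -97/112 = -97/112

-97/112


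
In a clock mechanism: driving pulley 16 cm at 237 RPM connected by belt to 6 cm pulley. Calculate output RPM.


Given: D1 = 16 cm, w1 = 237 RPM, D2 = 6 cm
Using D1*w1 = D2*w2
w2 = D1*w1 / D2
w2 = 16*237 / 6
w2 = 3792 / 6
w2 = 632 RPM

632 RPM


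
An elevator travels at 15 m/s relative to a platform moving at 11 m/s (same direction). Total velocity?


Given: object velocity = 15 m/s, platform velocity = 11 m/s (same direction)
Using classical velocity addition: v_total = v_object + v_platform
v_total = 15 + 11
v_total = 26 m/s

26 m/s


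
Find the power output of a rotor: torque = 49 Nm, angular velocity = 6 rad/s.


Given: tau = 49 Nm, omega = 6 rad/s
Using P = tau * omega
P = 49 * 6
P = 294 W

294 W


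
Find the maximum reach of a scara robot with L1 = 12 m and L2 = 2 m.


Given: L1 = 12 m, L2 = 2 m
For a 2-link planar arm, max reach = L1 + L2 (fully extended)
Max reach = 12 + 2
Max reach = 14 m

14 m


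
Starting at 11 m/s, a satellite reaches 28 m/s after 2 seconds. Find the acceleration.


Given: initial velocity v0 = 11 m/s, final velocity v = 28 m/s, time t = 2 s
Using a = (v - v0) / t
a = (28 - 11) / 2
a = 17 / 2
a = 17/2 m/s^2

17/2 m/s^2


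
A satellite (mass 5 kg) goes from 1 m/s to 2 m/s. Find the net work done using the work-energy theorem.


Given: m = 5 kg, v0 = 1 m/s, v = 2 m/s
Using W = (1/2)*m*(v^2 - v0^2)
v^2 = 2^2 = 4
v0^2 = 1^2 = 1
v^2 - v0^2 = 4 - 1 = 3
W = (1/2)*5*3 = 15/2 J

15/2 J


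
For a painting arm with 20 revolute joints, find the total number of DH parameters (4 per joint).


Given: 20 joints, 4 DH parameters per joint (d, theta, a, alpha)
Total DH parameters = number_of_joints * 4
Total = 20 * 4
Total = 80

80


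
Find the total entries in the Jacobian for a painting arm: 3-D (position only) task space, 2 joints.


Given: task space dimension = 3, joints = 2
Jacobian is a 3 x 2 matrix
Total entries = rows * columns
Total = 3 * 2
Total = 6

6


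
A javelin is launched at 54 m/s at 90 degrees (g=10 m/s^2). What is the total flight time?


Given: v0 = 54 m/s, theta = 90 deg, g = 10 m/s^2
sin(90) = 1
Using T = 2*v0*sin(theta) / g
T = 2*54*1 / 10
T = 108 / 10
T = 54/5 s

54/5 s


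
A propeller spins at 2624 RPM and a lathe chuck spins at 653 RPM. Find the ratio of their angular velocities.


Given: RPM_A = 2624, RPM_B = 653
omega = 2*pi*RPM/60, so omega_A/omega_B = RPM_A / RPM_B
omega_A/omega_B = 2624 / 653
omega_A/omega_B = 2624/653

2624/653


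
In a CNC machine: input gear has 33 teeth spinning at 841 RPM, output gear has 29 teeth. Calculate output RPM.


Given: N1 = 33 teeth, w1 = 841 RPM, N2 = 29 teeth
Using N1*w1 = N2*w2
w2 = N1*w1 / N2
w2 = 33*841 / 29
w2 = 27753 / 29
w2 = 957 RPM

957 RPM


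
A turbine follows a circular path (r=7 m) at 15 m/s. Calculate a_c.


Given: v = 15 m/s, r = 7 m
Using a_c = v^2 / r
a_c = 15^2 / 7
a_c = 225 / 7
a_c = 225/7 m/s^2

225/7 m/s^2


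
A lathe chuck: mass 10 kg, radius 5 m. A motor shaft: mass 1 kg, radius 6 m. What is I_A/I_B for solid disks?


Given: M1=10 kg, R1=5 m, M2=1 kg, R2=6 m
For a disk: I = (1/2)*M*R^2, so I_A/I_B = (M1*R1^2)/(M2*R2^2)
M1*R1^2 = 10*25 = 250
M2*R2^2 = 1*36 = 36
I_A/I_B = 250/36 = 125/18

125/18


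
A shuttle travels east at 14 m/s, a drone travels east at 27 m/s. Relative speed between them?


Given: v_A = 14 m/s east, v_B = 27 m/s east
Both move in the same direction; relative speed = |v_A - v_B|
|14 - 27| = |-13|
= 13 m/s

13 m/s


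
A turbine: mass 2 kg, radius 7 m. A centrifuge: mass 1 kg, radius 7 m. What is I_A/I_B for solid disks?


Given: M1=2 kg, R1=7 m, M2=1 kg, R2=7 m
For a disk: I = (1/2)*M*R^2, so I_A/I_B = (M1*R1^2)/(M2*R2^2)
M1*R1^2 = 2*49 = 98
M2*R2^2 = 1*49 = 49
I_A/I_B = 98/49 = 2

2


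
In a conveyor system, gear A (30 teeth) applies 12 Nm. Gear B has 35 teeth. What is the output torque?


Given: N1 = 30, N2 = 35, T1 = 12 Nm
Using T2/T1 = N2/N1
T2 = T1 * N2 / N1
T2 = 12 * 35 / 30
T2 = 420 / 30
T2 = 14 Nm

14 Nm


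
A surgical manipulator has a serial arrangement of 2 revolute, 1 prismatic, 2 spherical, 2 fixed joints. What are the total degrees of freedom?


Given: serial robot with 2 revolute, 1 prismatic, 2 spherical, 2 fixed joints
DOF contribution per joint type: revolute=1, prismatic=1, spherical=3, fixed=0
DOF = 2*1 + 1*1 + 2*3 + 2*0
DOF = 9

9


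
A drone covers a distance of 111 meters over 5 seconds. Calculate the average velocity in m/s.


Given: distance d = 111 m, time t = 5 s
Using v = d / t
v = 111 / 5
v = 111/5 m/s

111/5 m/s


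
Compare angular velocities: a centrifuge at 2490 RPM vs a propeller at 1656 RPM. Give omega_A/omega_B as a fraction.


Given: RPM_A = 2490, RPM_B = 1656
omega = 2*pi*RPM/60, so omega_A/omega_B = RPM_A / RPM_B
omega_A/omega_B = 2490 / 1656
omega_A/omega_B = 415/276

415/276


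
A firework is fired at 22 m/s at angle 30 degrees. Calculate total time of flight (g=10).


Given: v0 = 22 m/s, theta = 30 deg, g = 10 m/s^2
sin(30) = 1/2
Using T = 2*v0*sin(theta) / g
T = 2*22*1/2 / 10
T = 22 / 10
T = 11/5 s

11/5 s


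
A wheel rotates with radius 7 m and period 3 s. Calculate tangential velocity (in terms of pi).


Given: radius r = 7 m, period T = 3 s
Using v = 2*pi*r / T
v = 2*pi*7 / 3
v = 14*pi / 3
v = 14/3*pi m/s

14/3*pi m/s


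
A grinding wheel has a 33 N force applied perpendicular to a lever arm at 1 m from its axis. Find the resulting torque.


Given: F = 33 N, r = 1 m, angle = 90 deg (perpendicular)
Using tau = F * r * sin(90)
sin(90) = 1
tau = 33 * 1 * 1
tau = 33 Nm

33 Nm


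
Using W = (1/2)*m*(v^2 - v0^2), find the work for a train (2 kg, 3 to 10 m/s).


Given: m = 2 kg, v0 = 3 m/s, v = 10 m/s
Using W = (1/2)*m*(v^2 - v0^2)
v^2 = 10^2 = 100
v0^2 = 3^2 = 9
v^2 - v0^2 = 100 - 9 = 91
W = (1/2)*2*91 = 91 J

91 J


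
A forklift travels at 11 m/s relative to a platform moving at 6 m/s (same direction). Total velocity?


Given: object velocity = 11 m/s, platform velocity = 6 m/s (same direction)
Using classical velocity addition: v_total = v_object + v_platform
v_total = 11 + 6
v_total = 17 m/s

17 m/s


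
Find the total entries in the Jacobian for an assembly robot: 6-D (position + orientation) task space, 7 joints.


Given: task space dimension = 6, joints = 7
Jacobian is a 6 x 7 matrix
Total entries = rows * columns
Total = 6 * 7
Total = 42

42


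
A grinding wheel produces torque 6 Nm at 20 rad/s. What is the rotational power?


Given: tau = 6 Nm, omega = 20 rad/s
Using P = tau * omega
P = 6 * 20
P = 120 W

120 W


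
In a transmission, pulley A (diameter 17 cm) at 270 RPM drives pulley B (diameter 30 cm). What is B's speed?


Given: D1 = 17 cm, w1 = 270 RPM, D2 = 30 cm
Using D1*w1 = D2*w2
w2 = D1*w1 / D2
w2 = 17*270 / 30
w2 = 4590 / 30
w2 = 153 RPM

153 RPM


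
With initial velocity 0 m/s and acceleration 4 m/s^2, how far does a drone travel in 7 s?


Given: v0 = 0 m/s, a = 4 m/s^2, t = 7 s
Using s = v0*t + (1/2)*a*t^2
s = 0*7 + (1/2)*4*7^2
s = 0 + (1/2)*196
s = 0 + 98
s = 98

98 m


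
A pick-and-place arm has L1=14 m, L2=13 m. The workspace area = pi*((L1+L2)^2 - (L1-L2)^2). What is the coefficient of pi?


Given: L1 = 14, L2 = 13
(L1+L2)^2 = (27)^2 = 729
(L1-L2)^2 = (1)^2 = 1
Difference = 729 - 1 = 728
This equals 4*L1*L2 = 4*14*13 = 728
Workspace area = 728*pi

728


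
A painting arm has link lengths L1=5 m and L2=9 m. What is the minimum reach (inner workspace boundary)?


Given: L1 = 5 m, L2 = 9 m
For a 2-link planar arm, min reach = |L1 - L2| (second link folded back)
Min reach = |5 - 9|
Min reach = 4 m

4 m


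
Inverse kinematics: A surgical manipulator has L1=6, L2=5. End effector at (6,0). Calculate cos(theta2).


Given: L1 = 6, L2 = 5, target (x, y) = (6, 0)
Using cos(theta2) = (x^2 + y^2 - L1^2 - L2^2) / (2*L1*L2)
x^2 + y^2 = 6^2 + 0 = 36
L1^2 + L2^2 = 36 + 25 = 61
Numerator = 36 - 61 = -25
Denominator = 2*6*5 = 60
cos(theta2) = -25/60 = -5/12

-5/12


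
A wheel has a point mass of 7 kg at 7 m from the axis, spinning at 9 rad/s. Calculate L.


Given: m = 7 kg, r = 7 m, omega = 9 rad/s
For a point mass: I = m*r^2
I = 7*7^2 = 7*49 = 343
L = I*omega = 343*9
L = 3087 kg*m^2/s

3087 kg*m^2/s


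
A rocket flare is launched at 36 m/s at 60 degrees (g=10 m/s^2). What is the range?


Given: v0 = 36 m/s, theta = 60 deg, g = 10 m/s^2
sin(2*60) = sin(120) = sqrt(3)/2
Using R = v0^2 * sin(2*theta) / g
R = 36^2 * (sqrt(3)/2) / 10
R = 1296 * sqrt(3) / 20
R = 324/5*sqrt(3) m

324/5*sqrt(3) m


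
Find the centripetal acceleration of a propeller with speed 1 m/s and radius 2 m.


Given: v = 1 m/s, r = 2 m
Using a_c = v^2 / r
a_c = 1^2 / 2
a_c = 1 / 2
a_c = 1/2 m/s^2

1/2 m/s^2


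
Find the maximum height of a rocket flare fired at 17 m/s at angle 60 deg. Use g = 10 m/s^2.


Given: v0 = 17 m/s, theta = 60 deg, g = 10 m/s^2
sin^2(60) = 3/4
Using H = v0^2 * sin^2(theta) / (2*g)
H = 17^2 * 3/4 / (2*10)
H = 289 * 3/4 / 20
H = 867/4 / 20
H = 867/80 m

867/80 m


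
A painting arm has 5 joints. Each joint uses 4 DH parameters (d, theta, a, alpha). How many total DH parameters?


Given: 5 joints, 4 DH parameters per joint (d, theta, a, alpha)
Total DH parameters = number_of_joints * 4
Total = 5 * 4
Total = 20

20


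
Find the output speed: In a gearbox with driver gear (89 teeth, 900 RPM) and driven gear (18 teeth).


Given: N1 = 89 teeth, w1 = 900 RPM, N2 = 18 teeth
Using N1*w1 = N2*w2
w2 = N1*w1 / N2
w2 = 89*900 / 18
w2 = 80100 / 18
w2 = 4450 RPM

4450 RPM


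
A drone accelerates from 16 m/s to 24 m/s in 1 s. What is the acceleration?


Given: initial velocity v0 = 16 m/s, final velocity v = 24 m/s, time t = 1 s
Using a = (v - v0) / t
a = (24 - 16) / 1
a = 8 / 1
a = 8 m/s^2

8 m/s^2


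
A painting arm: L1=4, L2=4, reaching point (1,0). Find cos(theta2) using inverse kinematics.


Given: L1 = 4, L2 = 4, target (x, y) = (1, 0)
Using cos(theta2) = (x^2 + y^2 - L1^2 - L2^2) / (2*L1*L2)
x^2 + y^2 = 1^2 + 0 = 1
L1^2 + L2^2 = 16 + 16 = 32
Numerator = 1 - 32 = -31
Denominator = 2*4*4 = 32
cos(theta2) = -31/32 = -31/32

-31/32


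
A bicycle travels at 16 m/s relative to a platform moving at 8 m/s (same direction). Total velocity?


Given: object velocity = 16 m/s, platform velocity = 8 m/s (same direction)
Using classical velocity addition: v_total = v_object + v_platform
v_total = 16 + 8
v_total = 24 m/s

24 m/s


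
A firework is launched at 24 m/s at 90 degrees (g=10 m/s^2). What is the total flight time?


Given: v0 = 24 m/s, theta = 90 deg, g = 10 m/s^2
sin(90) = 1
Using T = 2*v0*sin(theta) / g
T = 2*24*1 / 10
T = 48 / 10
T = 24/5 s

24/5 s


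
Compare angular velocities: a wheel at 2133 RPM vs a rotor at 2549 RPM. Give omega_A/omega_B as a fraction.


Given: RPM_A = 2133, RPM_B = 2549
omega = 2*pi*RPM/60, so omega_A/omega_B = RPM_A / RPM_B
omega_A/omega_B = 2133 / 2549
omega_A/omega_B = 2133/2549

2133/2549


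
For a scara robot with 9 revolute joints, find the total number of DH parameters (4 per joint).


Given: 9 joints, 4 DH parameters per joint (d, theta, a, alpha)
Total DH parameters = number_of_joints * 4
Total = 9 * 4
Total = 36

36


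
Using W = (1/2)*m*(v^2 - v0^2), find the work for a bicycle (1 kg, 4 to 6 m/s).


Given: m = 1 kg, v0 = 4 m/s, v = 6 m/s
Using W = (1/2)*m*(v^2 - v0^2)
v^2 = 6^2 = 36
v0^2 = 4^2 = 16
v^2 - v0^2 = 36 - 16 = 20
W = (1/2)*1*20 = 10 J

10 J


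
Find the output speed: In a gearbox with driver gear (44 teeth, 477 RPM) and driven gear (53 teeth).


Given: N1 = 44 teeth, w1 = 477 RPM, N2 = 53 teeth
Using N1*w1 = N2*w2
w2 = N1*w1 / N2
w2 = 44*477 / 53
w2 = 20988 / 53
w2 = 396 RPM

396 RPM


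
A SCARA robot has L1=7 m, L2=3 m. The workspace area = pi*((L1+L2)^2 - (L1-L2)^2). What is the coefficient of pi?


Given: L1 = 7, L2 = 3
(L1+L2)^2 = (10)^2 = 100
(L1-L2)^2 = (4)^2 = 16
Difference = 100 - 16 = 84
This equals 4*L1*L2 = 4*7*3 = 84
Workspace area = 84*pi

84


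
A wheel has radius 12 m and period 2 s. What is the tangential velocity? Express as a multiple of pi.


Given: radius r = 12 m, period T = 2 s
Using v = 2*pi*r / T
v = 2*pi*12 / 2
v = 24*pi / 2
v = 12*pi m/s

12*pi m/s


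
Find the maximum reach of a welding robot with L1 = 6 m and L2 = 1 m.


Given: L1 = 6 m, L2 = 1 m
For a 2-link planar arm, max reach = L1 + L2 (fully extended)
Max reach = 6 + 1
Max reach = 7 m

7 m


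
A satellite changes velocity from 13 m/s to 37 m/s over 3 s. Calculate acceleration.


Given: initial velocity v0 = 13 m/s, final velocity v = 37 m/s, time t = 3 s
Using a = (v - v0) / t
a = (37 - 13) / 3
a = 24 / 3
a = 8 m/s^2

8 m/s^2


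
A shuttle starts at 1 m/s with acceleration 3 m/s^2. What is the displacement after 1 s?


Given: v0 = 1 m/s, a = 3 m/s^2, t = 1 s
Using s = v0*t + (1/2)*a*t^2
s = 1*1 + (1/2)*3*1^2
s = 1 + (1/2)*3
s = 1 + 3/2
s = 5/2

5/2 m


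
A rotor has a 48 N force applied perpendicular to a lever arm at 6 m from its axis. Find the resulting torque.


Given: F = 48 N, r = 6 m, angle = 90 deg (perpendicular)
Using tau = F * r * sin(90)
sin(90) = 1
tau = 48 * 6 * 1
tau = 288 Nm

288 Nm


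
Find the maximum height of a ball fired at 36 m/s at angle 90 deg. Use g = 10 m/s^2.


Given: v0 = 36 m/s, theta = 90 deg, g = 10 m/s^2
sin^2(90) = 1
Using H = v0^2 * sin^2(theta) / (2*g)
H = 36^2 * 1 / (2*10)
H = 1296 * 1 / 20
H = 1296 / 20
H = 324/5 m

324/5 m


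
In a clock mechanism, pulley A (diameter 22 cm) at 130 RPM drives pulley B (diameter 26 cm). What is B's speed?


Given: D1 = 22 cm, w1 = 130 RPM, D2 = 26 cm
Using D1*w1 = D2*w2
w2 = D1*w1 / D2
w2 = 22*130 / 26
w2 = 2860 / 26
w2 = 110 RPM

110 RPM


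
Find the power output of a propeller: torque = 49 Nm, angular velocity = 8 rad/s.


Given: tau = 49 Nm, omega = 8 rad/s
Using P = tau * omega
P = 49 * 8
P = 392 W

392 W


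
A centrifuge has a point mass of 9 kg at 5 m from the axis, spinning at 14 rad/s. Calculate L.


Given: m = 9 kg, r = 5 m, omega = 14 rad/s
For a point mass: I = m*r^2
I = 9*5^2 = 9*25 = 225
L = I*omega = 225*14
L = 3150 kg*m^2/s

3150 kg*m^2/s


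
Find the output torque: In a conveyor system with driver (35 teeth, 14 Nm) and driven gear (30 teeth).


Given: N1 = 35, N2 = 30, T1 = 14 Nm
Using T2/T1 = N2/N1
T2 = T1 * N2 / N1
T2 = 14 * 30 / 35
T2 = 420 / 35
T2 = 12 Nm

12 Nm


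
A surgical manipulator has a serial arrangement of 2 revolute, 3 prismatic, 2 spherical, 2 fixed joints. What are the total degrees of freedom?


Given: serial robot with 2 revolute, 3 prismatic, 2 spherical, 2 fixed joints
DOF contribution per joint type: revolute=1, prismatic=1, spherical=3, fixed=0
DOF = 2*1 + 3*1 + 2*3 + 2*0
DOF = 11

11


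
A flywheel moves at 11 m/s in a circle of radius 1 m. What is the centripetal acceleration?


Given: v = 11 m/s, r = 1 m
Using a_c = v^2 / r
a_c = 11^2 / 1
a_c = 121 / 1
a_c = 121 m/s^2

121 m/s^2


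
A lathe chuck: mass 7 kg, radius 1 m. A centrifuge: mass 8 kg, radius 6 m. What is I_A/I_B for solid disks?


Given: M1=7 kg, R1=1 m, M2=8 kg, R2=6 m
For a disk: I = (1/2)*M*R^2, so I_A/I_B = (M1*R1^2)/(M2*R2^2)
M1*R1^2 = 7*1 = 7
M2*R2^2 = 8*36 = 288
I_A/I_B = 7/288 = 7/288

7/288


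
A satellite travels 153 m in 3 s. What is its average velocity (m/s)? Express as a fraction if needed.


Given: distance d = 153 m, time t = 3 s
Using v = d / t
v = 153 / 3
v = 51 m/s

51 m/s


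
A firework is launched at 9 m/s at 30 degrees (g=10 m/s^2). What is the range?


Given: v0 = 9 m/s, theta = 30 deg, g = 10 m/s^2
sin(2*30) = sin(60) = sqrt(3)/2
Using R = v0^2 * sin(2*theta) / g
R = 9^2 * (sqrt(3)/2) / 10
R = 81 * sqrt(3) / 20
R = 81/20*sqrt(3) m

81/20*sqrt(3) m


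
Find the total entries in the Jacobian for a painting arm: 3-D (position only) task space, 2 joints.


Given: task space dimension = 3, joints = 2
Jacobian is a 3 x 2 matrix
Total entries = rows * columns
Total = 3 * 2
Total = 6

6


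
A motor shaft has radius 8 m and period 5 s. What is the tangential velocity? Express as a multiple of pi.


Given: radius r = 8 m, period T = 5 s
Using v = 2*pi*r / T
v = 2*pi*8 / 5
v = 16*pi / 5
v = 16/5*pi m/s

16/5*pi m/s


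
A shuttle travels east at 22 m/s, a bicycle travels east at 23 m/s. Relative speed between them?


Given: v_A = 22 m/s east, v_B = 23 m/s east
Both move in the same direction; relative speed = |v_A - v_B|
|22 - 23| = |-1|
= 1 m/s

1 m/s


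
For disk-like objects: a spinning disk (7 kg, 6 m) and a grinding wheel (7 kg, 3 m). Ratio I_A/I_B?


Given: M1=7 kg, R1=6 m, M2=7 kg, R2=3 m
For a disk: I = (1/2)*M*R^2, so I_A/I_B = (M1*R1^2)/(M2*R2^2)
M1*R1^2 = 7*36 = 252
M2*R2^2 = 7*9 = 63
I_A/I_B = 252/63 = 4

4


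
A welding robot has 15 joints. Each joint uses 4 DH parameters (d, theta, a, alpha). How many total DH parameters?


Given: 15 joints, 4 DH parameters per joint (d, theta, a, alpha)
Total DH parameters = number_of_joints * 4
Total = 15 * 4
Total = 60

60


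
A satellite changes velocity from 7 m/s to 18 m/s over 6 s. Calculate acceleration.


Given: initial velocity v0 = 7 m/s, final velocity v = 18 m/s, time t = 6 s
Using a = (v - v0) / t
a = (18 - 7) / 6
a = 11 / 6
a = 11/6 m/s^2

11/6 m/s^2


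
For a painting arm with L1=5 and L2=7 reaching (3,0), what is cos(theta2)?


Given: L1 = 5, L2 = 7, target (x, y) = (3, 0)
Using cos(theta2) = (x^2 + y^2 - L1^2 - L2^2) / (2*L1*L2)
x^2 + y^2 = 3^2 + 0 = 9
L1^2 + L2^2 = 25 + 49 = 74
Numerator = 9 - 74 = -65
Denominator = 2*5*7 = 70
cos(theta2) = -65/70 = -13/14

-13/14


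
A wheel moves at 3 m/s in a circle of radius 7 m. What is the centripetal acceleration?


Given: v = 3 m/s, r = 7 m
Using a_c = v^2 / r
a_c = 3^2 / 7
a_c = 9 / 7
a_c = 9/7 m/s^2

9/7 m/s^2


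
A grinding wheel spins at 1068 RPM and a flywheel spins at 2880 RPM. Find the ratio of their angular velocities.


Given: RPM_A = 1068, RPM_B = 2880
omega = 2*pi*RPM/60, so omega_A/omega_B = RPM_A / RPM_B
omega_A/omega_B = 1068 / 2880
omega_A/omega_B = 89/240

89/240


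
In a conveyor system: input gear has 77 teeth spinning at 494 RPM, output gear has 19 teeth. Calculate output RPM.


Given: N1 = 77 teeth, w1 = 494 RPM, N2 = 19 teeth
Using N1*w1 = N2*w2
w2 = N1*w1 / N2
w2 = 77*494 / 19
w2 = 38038 / 19
w2 = 2002 RPM

2002 RPM


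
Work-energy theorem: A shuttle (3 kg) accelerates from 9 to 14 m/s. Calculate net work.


Given: m = 3 kg, v0 = 9 m/s, v = 14 m/s
Using W = (1/2)*m*(v^2 - v0^2)
v^2 = 14^2 = 196
v0^2 = 9^2 = 81
v^2 - v0^2 = 196 - 81 = 115
W = (1/2)*3*115 = 345/2 J

345/2 J


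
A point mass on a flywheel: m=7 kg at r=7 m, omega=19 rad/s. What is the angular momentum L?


Given: m = 7 kg, r = 7 m, omega = 19 rad/s
For a point mass: I = m*r^2
I = 7*7^2 = 7*49 = 343
L = I*omega = 343*19
L = 6517 kg*m^2/s

6517 kg*m^2/s


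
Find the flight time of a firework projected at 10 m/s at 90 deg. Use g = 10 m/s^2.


Given: v0 = 10 m/s, theta = 90 deg, g = 10 m/s^2
sin(90) = 1
Using T = 2*v0*sin(theta) / g
T = 2*10*1 / 10
T = 20 / 10
T = 2 s

2 s


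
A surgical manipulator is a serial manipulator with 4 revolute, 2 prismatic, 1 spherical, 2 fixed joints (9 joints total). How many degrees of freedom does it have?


Given: serial robot with 4 revolute, 2 prismatic, 1 spherical, 2 fixed joints
DOF contribution per joint type: revolute=1, prismatic=1, spherical=3, fixed=0
DOF = 4*1 + 2*1 + 1*3 + 2*0
DOF = 9

9


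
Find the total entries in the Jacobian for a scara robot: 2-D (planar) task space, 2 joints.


Given: task space dimension = 2, joints = 2
Jacobian is a 2 x 2 matrix
Total entries = rows * columns
Total = 2 * 2
Total = 4

4


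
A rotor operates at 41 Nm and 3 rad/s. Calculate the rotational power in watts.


Given: tau = 41 Nm, omega = 3 rad/s
Using P = tau * omega
P = 41 * 3
P = 123 W

123 W


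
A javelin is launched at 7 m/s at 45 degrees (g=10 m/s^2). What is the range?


Given: v0 = 7 m/s, theta = 45 deg, g = 10 m/s^2
sin(2*45) = sin(90) = 1
Using R = v0^2 * sin(2*theta) / g
R = 7^2 * 1 / 10
R = 49 / 10
R = 49/10 m

49/10 m


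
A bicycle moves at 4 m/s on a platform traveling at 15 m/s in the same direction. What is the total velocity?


Given: object velocity = 4 m/s, platform velocity = 15 m/s (same direction)
Using classical velocity addition: v_total = v_object + v_platform
v_total = 4 + 15
v_total = 19 m/s

19 m/s


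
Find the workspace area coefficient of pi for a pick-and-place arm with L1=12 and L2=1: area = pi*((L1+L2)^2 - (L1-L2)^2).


Given: L1 = 12, L2 = 1
(L1+L2)^2 = (13)^2 = 169
(L1-L2)^2 = (11)^2 = 121
Difference = 169 - 121 = 48
This equals 4*L1*L2 = 4*12*1 = 48
Workspace area = 48*pi

48


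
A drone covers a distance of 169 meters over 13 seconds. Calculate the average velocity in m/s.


Given: distance d = 169 m, time t = 13 s
Using v = d / t
v = 169 / 13
v = 13 m/s

13 m/s


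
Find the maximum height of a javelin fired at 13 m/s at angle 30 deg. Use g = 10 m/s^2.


Given: v0 = 13 m/s, theta = 30 deg, g = 10 m/s^2
sin^2(30) = 1/4
Using H = v0^2 * sin^2(theta) / (2*g)
H = 13^2 * 1/4 / (2*10)
H = 169 * 1/4 / 20
H = 169/4 / 20
H = 169/80 m

169/80 m


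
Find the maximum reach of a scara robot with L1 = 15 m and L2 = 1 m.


Given: L1 = 15 m, L2 = 1 m
For a 2-link planar arm, max reach = L1 + L2 (fully extended)
Max reach = 15 + 1
Max reach = 16 m

16 m


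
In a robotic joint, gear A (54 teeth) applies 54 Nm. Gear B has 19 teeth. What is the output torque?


Given: N1 = 54, N2 = 19, T1 = 54 Nm
Using T2/T1 = N2/N1
T2 = T1 * N2 / N1
T2 = 54 * 19 / 54
T2 = 1026 / 54
T2 = 19 Nm

19 Nm


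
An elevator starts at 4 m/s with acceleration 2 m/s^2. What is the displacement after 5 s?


Given: v0 = 4 m/s, a = 2 m/s^2, t = 5 s
Using s = v0*t + (1/2)*a*t^2
s = 4*5 + (1/2)*2*5^2
s = 20 + (1/2)*50
s = 20 + 25
s = 45

45 m


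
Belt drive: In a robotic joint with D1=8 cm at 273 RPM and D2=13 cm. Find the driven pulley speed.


Given: D1 = 8 cm, w1 = 273 RPM, D2 = 13 cm
Using D1*w1 = D2*w2
w2 = D1*w1 / D2
w2 = 8*273 / 13
w2 = 2184 / 13
w2 = 168 RPM

168 RPM


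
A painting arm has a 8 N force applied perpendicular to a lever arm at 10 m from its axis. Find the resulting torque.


Given: F = 8 N, r = 10 m, angle = 90 deg (perpendicular)
Using tau = F * r * sin(90)
sin(90) = 1
tau = 8 * 10 * 1
tau = 80 Nm

80 Nm


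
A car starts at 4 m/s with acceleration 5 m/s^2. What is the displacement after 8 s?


Given: v0 = 4 m/s, a = 5 m/s^2, t = 8 s
Using s = v0*t + (1/2)*a*t^2
s = 4*8 + (1/2)*5*8^2
s = 32 + (1/2)*320
s = 32 + 160
s = 192

192 m


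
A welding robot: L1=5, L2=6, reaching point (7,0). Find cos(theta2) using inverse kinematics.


Given: L1 = 5, L2 = 6, target (x, y) = (7, 0)
Using cos(theta2) = (x^2 + y^2 - L1^2 - L2^2) / (2*L1*L2)
x^2 + y^2 = 7^2 + 0 = 49
L1^2 + L2^2 = 25 + 36 = 61
Numerator = 49 - 61 = -12
Denominator = 2*5*6 = 60
cos(theta2) = -12/60 = -1/5

-1/5


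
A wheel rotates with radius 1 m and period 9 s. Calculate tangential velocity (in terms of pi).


Given: radius r = 1 m, period T = 9 s
Using v = 2*pi*r / T
v = 2*pi*1 / 9
v = 2*pi / 9
v = 2/9*pi m/s

2/9*pi m/s


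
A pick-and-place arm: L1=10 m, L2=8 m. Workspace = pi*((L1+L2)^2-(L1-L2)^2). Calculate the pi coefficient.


Given: L1 = 10, L2 = 8
(L1+L2)^2 = (18)^2 = 324
(L1-L2)^2 = (2)^2 = 4
Difference = 324 - 4 = 320
This equals 4*L1*L2 = 4*10*8 = 320
Workspace area = 320*pi

320


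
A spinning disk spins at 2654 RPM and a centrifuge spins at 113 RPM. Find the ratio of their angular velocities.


Given: RPM_A = 2654, RPM_B = 113
omega = 2*pi*RPM/60, so omega_A/omega_B = RPM_A / RPM_B
omega_A/omega_B = 2654 / 113
omega_A/omega_B = 2654/113

2654/113


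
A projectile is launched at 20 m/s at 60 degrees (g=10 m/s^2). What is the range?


Given: v0 = 20 m/s, theta = 60 deg, g = 10 m/s^2
sin(2*60) = sin(120) = sqrt(3)/2
Using R = v0^2 * sin(2*theta) / g
R = 20^2 * (sqrt(3)/2) / 10
R = 400 * sqrt(3) / 20
R = 20*sqrt(3) m

20*sqrt(3) m


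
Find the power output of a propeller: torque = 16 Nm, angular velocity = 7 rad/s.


Given: tau = 16 Nm, omega = 7 rad/s
Using P = tau * omega
P = 16 * 7
P = 112 W

112 W


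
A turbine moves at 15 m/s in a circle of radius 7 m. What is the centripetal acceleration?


Given: v = 15 m/s, r = 7 m
Using a_c = v^2 / r
a_c = 15^2 / 7
a_c = 225 / 7
a_c = 225/7 m/s^2

225/7 m/s^2


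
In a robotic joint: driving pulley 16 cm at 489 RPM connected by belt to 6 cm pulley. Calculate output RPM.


Given: D1 = 16 cm, w1 = 489 RPM, D2 = 6 cm
Using D1*w1 = D2*w2
w2 = D1*w1 / D2
w2 = 16*489 / 6
w2 = 7824 / 6
w2 = 1304 RPM

1304 RPM


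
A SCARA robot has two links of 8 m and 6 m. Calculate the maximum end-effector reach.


Given: L1 = 8 m, L2 = 6 m
For a 2-link planar arm, max reach = L1 + L2 (fully extended)
Max reach = 8 + 6
Max reach = 14 m

14 m


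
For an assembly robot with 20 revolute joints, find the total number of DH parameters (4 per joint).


Given: 20 joints, 4 DH parameters per joint (d, theta, a, alpha)
Total DH parameters = number_of_joints * 4
Total = 20 * 4
Total = 80

80


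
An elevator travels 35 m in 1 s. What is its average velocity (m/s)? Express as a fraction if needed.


Given: distance d = 35 m, time t = 1 s
Using v = d / t
v = 35 / 1
v = 35 m/s

35 m/s


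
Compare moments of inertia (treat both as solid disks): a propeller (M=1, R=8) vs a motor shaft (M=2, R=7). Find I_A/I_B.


Given: M1=1 kg, R1=8 m, M2=2 kg, R2=7 m
For a disk: I = (1/2)*M*R^2, so I_A/I_B = (M1*R1^2)/(M2*R2^2)
M1*R1^2 = 1*64 = 64
M2*R2^2 = 2*49 = 98
I_A/I_B = 64/98 = 32/49

32/49


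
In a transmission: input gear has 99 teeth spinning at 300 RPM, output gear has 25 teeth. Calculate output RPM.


Given: N1 = 99 teeth, w1 = 300 RPM, N2 = 25 teeth
Using N1*w1 = N2*w2
w2 = N1*w1 / N2
w2 = 99*300 / 25
w2 = 29700 / 25
w2 = 1188 RPM

1188 RPM


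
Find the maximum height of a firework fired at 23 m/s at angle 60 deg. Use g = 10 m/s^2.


Given: v0 = 23 m/s, theta = 60 deg, g = 10 m/s^2
sin^2(60) = 3/4
Using H = v0^2 * sin^2(theta) / (2*g)
H = 23^2 * 3/4 / (2*10)
H = 529 * 3/4 / 20
H = 1587/4 / 20
H = 1587/80 m

1587/80 m


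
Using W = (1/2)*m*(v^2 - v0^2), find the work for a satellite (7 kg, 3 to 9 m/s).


Given: m = 7 kg, v0 = 3 m/s, v = 9 m/s
Using W = (1/2)*m*(v^2 - v0^2)
v^2 = 9^2 = 81
v0^2 = 3^2 = 9
v^2 - v0^2 = 81 - 9 = 72
W = (1/2)*7*72 = 252 J

252 J


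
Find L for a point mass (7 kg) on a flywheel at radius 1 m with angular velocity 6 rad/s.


Given: m = 7 kg, r = 1 m, omega = 6 rad/s
For a point mass: I = m*r^2
I = 7*1^2 = 7*1 = 7
L = I*omega = 7*6
L = 42 kg*m^2/s

42 kg*m^2/s


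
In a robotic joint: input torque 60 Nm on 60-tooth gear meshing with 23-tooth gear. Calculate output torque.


Given: N1 = 60, N2 = 23, T1 = 60 Nm
Using T2/T1 = N2/N1
T2 = T1 * N2 / N1
T2 = 60 * 23 / 60
T2 = 1380 / 60
T2 = 23 Nm

23 Nm


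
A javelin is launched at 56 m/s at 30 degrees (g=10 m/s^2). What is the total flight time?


Given: v0 = 56 m/s, theta = 30 deg, g = 10 m/s^2
sin(30) = 1/2
Using T = 2*v0*sin(theta) / g
T = 2*56*1/2 / 10
T = 56 / 10
T = 28/5 s

28/5 s


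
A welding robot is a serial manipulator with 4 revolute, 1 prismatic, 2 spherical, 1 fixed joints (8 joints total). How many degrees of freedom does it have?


Given: serial robot with 4 revolute, 1 prismatic, 2 spherical, 1 fixed joints
DOF contribution per joint type: revolute=1, prismatic=1, spherical=3, fixed=0
DOF = 4*1 + 1*1 + 2*3 + 1*0
DOF = 11

11


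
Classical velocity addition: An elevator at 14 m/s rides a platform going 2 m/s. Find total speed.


Given: object velocity = 14 m/s, platform velocity = 2 m/s (same direction)
Using classical velocity addition: v_total = v_object + v_platform
v_total = 14 + 2
v_total = 16 m/s

16 m/s


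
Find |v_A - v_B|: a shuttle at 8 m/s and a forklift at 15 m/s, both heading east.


Given: v_A = 8 m/s east, v_B = 15 m/s east
Both move in the same direction; relative speed = |v_A - v_B|
|8 - 15| = |-7|
= 7 m/s

7 m/s


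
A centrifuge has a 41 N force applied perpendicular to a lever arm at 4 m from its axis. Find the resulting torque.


Given: F = 41 N, r = 4 m, angle = 90 deg (perpendicular)
Using tau = F * r * sin(90)
sin(90) = 1
tau = 41 * 4 * 1
tau = 164 Nm

164 Nm


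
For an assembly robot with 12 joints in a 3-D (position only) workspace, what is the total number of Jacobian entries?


Given: task space dimension = 3, joints = 12
Jacobian is a 3 x 12 matrix
Total entries = rows * columns
Total = 3 * 12
Total = 36

36


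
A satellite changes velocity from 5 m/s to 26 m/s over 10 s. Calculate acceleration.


Given: initial velocity v0 = 5 m/s, final velocity v = 26 m/s, time t = 10 s
Using a = (v - v0) / t
a = (26 - 5) / 10
a = 21 / 10
a = 21/10 m/s^2

21/10 m/s^2


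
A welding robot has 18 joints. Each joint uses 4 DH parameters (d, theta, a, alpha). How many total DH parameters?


Given: 18 joints, 4 DH parameters per joint (d, theta, a, alpha)
Total DH parameters = number_of_joints * 4
Total = 18 * 4
Total = 72

72


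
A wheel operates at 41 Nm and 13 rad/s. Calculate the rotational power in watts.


Given: tau = 41 Nm, omega = 13 rad/s
Using P = tau * omega
P = 41 * 13
P = 533 W

533 W


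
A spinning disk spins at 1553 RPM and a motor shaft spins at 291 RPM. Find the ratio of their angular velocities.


Given: RPM_A = 1553, RPM_B = 291
omega = 2*pi*RPM/60, so omega_A/omega_B = RPM_A / RPM_B
omega_A/omega_B = 1553 / 291
omega_A/omega_B = 1553/291

1553/291


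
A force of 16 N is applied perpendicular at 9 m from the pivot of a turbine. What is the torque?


Given: F = 16 N, r = 9 m, angle = 90 deg (perpendicular)
Using tau = F * r * sin(90)
sin(90) = 1
tau = 16 * 9 * 1
tau = 144 Nm

144 Nm


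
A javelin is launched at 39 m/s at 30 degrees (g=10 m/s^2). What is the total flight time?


Given: v0 = 39 m/s, theta = 30 deg, g = 10 m/s^2
sin(30) = 1/2
Using T = 2*v0*sin(theta) / g
T = 2*39*1/2 / 10
T = 39 / 10
T = 39/10 s

39/10 s


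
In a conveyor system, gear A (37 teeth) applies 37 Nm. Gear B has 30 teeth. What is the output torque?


Given: N1 = 37, N2 = 30, T1 = 37 Nm
Using T2/T1 = N2/N1
T2 = T1 * N2 / N1
T2 = 37 * 30 / 37
T2 = 1110 / 37
T2 = 30 Nm

30 Nm


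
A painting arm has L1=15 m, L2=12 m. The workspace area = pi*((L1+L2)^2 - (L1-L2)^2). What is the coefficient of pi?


Given: L1 = 15, L2 = 12
(L1+L2)^2 = (27)^2 = 729
(L1-L2)^2 = (3)^2 = 9
Difference = 729 - 9 = 720
This equals 4*L1*L2 = 4*15*12 = 720
Workspace area = 720*pi

720


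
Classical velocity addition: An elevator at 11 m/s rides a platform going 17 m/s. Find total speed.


Given: object velocity = 11 m/s, platform velocity = 17 m/s (same direction)
Using classical velocity addition: v_total = v_object + v_platform
v_total = 11 + 17
v_total = 28 m/s

28 m/s


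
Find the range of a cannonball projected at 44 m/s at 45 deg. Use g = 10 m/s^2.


Given: v0 = 44 m/s, theta = 45 deg, g = 10 m/s^2
sin(2*45) = sin(90) = 1
Using R = v0^2 * sin(2*theta) / g
R = 44^2 * 1 / 10
R = 1936 / 10
R = 968/5 m

968/5 m


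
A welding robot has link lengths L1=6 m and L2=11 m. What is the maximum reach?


Given: L1 = 6 m, L2 = 11 m
For a 2-link planar arm, max reach = L1 + L2 (fully extended)
Max reach = 6 + 11
Max reach = 17 m

17 m


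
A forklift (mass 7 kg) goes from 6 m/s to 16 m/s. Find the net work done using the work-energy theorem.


Given: m = 7 kg, v0 = 6 m/s, v = 16 m/s
Using W = (1/2)*m*(v^2 - v0^2)
v^2 = 16^2 = 256
v0^2 = 6^2 = 36
v^2 - v0^2 = 256 - 36 = 220
W = (1/2)*7*220 = 770 J

770 J


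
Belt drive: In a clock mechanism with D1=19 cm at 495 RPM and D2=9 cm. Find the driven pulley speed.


Given: D1 = 19 cm, w1 = 495 RPM, D2 = 9 cm
Using D1*w1 = D2*w2
w2 = D1*w1 / D2
w2 = 19*495 / 9
w2 = 9405 / 9
w2 = 1045 RPM

1045 RPM


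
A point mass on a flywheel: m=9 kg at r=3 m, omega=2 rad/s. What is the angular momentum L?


Given: m = 9 kg, r = 3 m, omega = 2 rad/s
For a point mass: I = m*r^2
I = 9*3^2 = 9*9 = 81
L = I*omega = 81*2
L = 162 kg*m^2/s

162 kg*m^2/s


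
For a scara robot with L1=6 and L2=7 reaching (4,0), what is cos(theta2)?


Given: L1 = 6, L2 = 7, target (x, y) = (4, 0)
Using cos(theta2) = (x^2 + y^2 - L1^2 - L2^2) / (2*L1*L2)
x^2 + y^2 = 4^2 + 0 = 16
L1^2 + L2^2 = 36 + 49 = 85
Numerator = 16 - 85 = -69
Denominator = 2*6*7 = 84
cos(theta2) = -69/84 = -23/28

-23/28


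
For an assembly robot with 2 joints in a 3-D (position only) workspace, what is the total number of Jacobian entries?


Given: task space dimension = 3, joints = 2
Jacobian is a 3 x 2 matrix
Total entries = rows * columns
Total = 3 * 2
Total = 6

6


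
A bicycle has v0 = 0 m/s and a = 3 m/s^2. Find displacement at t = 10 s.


Given: v0 = 0 m/s, a = 3 m/s^2, t = 10 s
Using s = v0*t + (1/2)*a*t^2
s = 0*10 + (1/2)*3*10^2
s = 0 + (1/2)*300
s = 0 + 150
s = 150

150 m


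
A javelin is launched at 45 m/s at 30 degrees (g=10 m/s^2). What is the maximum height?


Given: v0 = 45 m/s, theta = 30 deg, g = 10 m/s^2
sin^2(30) = 1/4
Using H = v0^2 * sin^2(theta) / (2*g)
H = 45^2 * 1/4 / (2*10)
H = 2025 * 1/4 / 20
H = 2025/4 / 20
H = 405/16 m

405/16 m


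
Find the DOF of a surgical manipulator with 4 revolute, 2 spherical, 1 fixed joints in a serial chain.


Given: serial robot with 4 revolute, 2 spherical, 1 fixed joints
DOF contribution per joint type: revolute=1, prismatic=1, spherical=3, fixed=0
DOF = 4*1 + 2*3 + 1*0
DOF = 10

10


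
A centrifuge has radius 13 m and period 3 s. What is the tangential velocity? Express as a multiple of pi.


Given: radius r = 13 m, period T = 3 s
Using v = 2*pi*r / T
v = 2*pi*13 / 3
v = 26*pi / 3
v = 26/3*pi m/s

26/3*pi m/s


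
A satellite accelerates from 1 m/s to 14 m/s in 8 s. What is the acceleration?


Given: initial velocity v0 = 1 m/s, final velocity v = 14 m/s, time t = 8 s
Using a = (v - v0) / t
a = (14 - 1) / 8
a = 13 / 8
a = 13/8 m/s^2

13/8 m/s^2


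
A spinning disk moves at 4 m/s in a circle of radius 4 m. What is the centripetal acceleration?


Given: v = 4 m/s, r = 4 m
Using a_c = v^2 / r
a_c = 4^2 / 4
a_c = 16 / 4
a_c = 4 m/s^2

4 m/s^2


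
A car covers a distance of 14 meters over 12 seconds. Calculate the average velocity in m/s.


Given: distance d = 14 m, time t = 12 s
Using v = d / t
v = 14 / 12
v = 7/6 m/s

7/6 m/s


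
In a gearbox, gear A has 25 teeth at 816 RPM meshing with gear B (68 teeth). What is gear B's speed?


Given: N1 = 25 teeth, w1 = 816 RPM, N2 = 68 teeth
Using N1*w1 = N2*w2
w2 = N1*w1 / N2
w2 = 25*816 / 68
w2 = 20400 / 68
w2 = 300 RPM

300 RPM


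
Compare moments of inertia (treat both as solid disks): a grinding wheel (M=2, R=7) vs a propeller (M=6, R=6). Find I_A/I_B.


Given: M1=2 kg, R1=7 m, M2=6 kg, R2=6 m
For a disk: I = (1/2)*M*R^2, so I_A/I_B = (M1*R1^2)/(M2*R2^2)
M1*R1^2 = 2*49 = 98
M2*R2^2 = 6*36 = 216
I_A/I_B = 98/216 = 49/108

49/108


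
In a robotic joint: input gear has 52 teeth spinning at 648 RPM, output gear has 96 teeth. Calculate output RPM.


Given: N1 = 52 teeth, w1 = 648 RPM, N2 = 96 teeth
Using N1*w1 = N2*w2
w2 = N1*w1 / N2
w2 = 52*648 / 96
w2 = 33696 / 96
w2 = 351 RPM

351 RPM


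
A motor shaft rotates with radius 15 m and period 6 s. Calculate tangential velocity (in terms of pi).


Given: radius r = 15 m, period T = 6 s
Using v = 2*pi*r / T
v = 2*pi*15 / 6
v = 30*pi / 6
v = 5*pi m/s

5*pi m/s


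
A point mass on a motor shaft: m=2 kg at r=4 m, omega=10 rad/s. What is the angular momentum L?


Given: m = 2 kg, r = 4 m, omega = 10 rad/s
For a point mass: I = m*r^2
I = 2*4^2 = 2*16 = 32
L = I*omega = 32*10
L = 320 kg*m^2/s

320 kg*m^2/s


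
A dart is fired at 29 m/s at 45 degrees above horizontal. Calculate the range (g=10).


Given: v0 = 29 m/s, theta = 45 deg, g = 10 m/s^2
sin(2*45) = sin(90) = 1
Using R = v0^2 * sin(2*theta) / g
R = 29^2 * 1 / 10
R = 841 / 10
R = 841/10 m

841/10 m


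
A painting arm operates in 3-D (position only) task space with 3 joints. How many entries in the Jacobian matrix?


Given: task space dimension = 3, joints = 3
Jacobian is a 3 x 3 matrix
Total entries = rows * columns
Total = 3 * 3
Total = 9

9


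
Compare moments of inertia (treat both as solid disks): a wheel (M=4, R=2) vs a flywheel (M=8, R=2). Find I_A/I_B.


Given: M1=4 kg, R1=2 m, M2=8 kg, R2=2 m
For a disk: I = (1/2)*M*R^2, so I_A/I_B = (M1*R1^2)/(M2*R2^2)
M1*R1^2 = 4*4 = 16
M2*R2^2 = 8*4 = 32
I_A/I_B = 16/32 = 1/2

1/2


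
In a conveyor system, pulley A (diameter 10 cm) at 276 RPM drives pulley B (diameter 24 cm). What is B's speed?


Given: D1 = 10 cm, w1 = 276 RPM, D2 = 24 cm
Using D1*w1 = D2*w2
w2 = D1*w1 / D2
w2 = 10*276 / 24
w2 = 2760 / 24
w2 = 115 RPM

115 RPM


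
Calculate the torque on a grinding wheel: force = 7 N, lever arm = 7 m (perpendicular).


Given: F = 7 N, r = 7 m, angle = 90 deg (perpendicular)
Using tau = F * r * sin(90)
sin(90) = 1
tau = 7 * 7 * 1
tau = 49 Nm

49 Nm


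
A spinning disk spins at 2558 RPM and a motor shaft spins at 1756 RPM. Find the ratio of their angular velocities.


Given: RPM_A = 2558, RPM_B = 1756
omega = 2*pi*RPM/60, so omega_A/omega_B = RPM_A / RPM_B
omega_A/omega_B = 2558 / 1756
omega_A/omega_B = 1279/878

1279/878
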